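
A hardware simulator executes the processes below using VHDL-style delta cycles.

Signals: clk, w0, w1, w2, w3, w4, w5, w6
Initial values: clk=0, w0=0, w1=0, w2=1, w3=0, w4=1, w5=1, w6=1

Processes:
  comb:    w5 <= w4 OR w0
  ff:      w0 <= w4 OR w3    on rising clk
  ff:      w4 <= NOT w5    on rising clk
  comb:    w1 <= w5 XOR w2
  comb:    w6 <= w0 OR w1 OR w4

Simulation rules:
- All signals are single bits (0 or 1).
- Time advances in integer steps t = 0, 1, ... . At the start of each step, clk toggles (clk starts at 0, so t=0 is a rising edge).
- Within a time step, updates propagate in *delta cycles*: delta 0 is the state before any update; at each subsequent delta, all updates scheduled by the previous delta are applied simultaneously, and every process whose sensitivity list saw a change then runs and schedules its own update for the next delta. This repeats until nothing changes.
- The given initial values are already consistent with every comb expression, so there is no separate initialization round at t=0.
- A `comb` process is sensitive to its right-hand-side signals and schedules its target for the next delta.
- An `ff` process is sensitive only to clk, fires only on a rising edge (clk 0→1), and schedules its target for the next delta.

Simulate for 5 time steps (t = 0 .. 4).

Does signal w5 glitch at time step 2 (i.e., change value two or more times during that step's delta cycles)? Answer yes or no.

no

[bits: w4,w1,w6,w2,clk,w0,w3,w5]
t=0: Δ0=10110001 Δ1=10111001 Δ2=00111101 | 2Δ
t=1: Δ0=00111101 Δ1=00110101 | 1Δ
t=2: Δ0=00110101 Δ1=00111101 Δ2=00111001 Δ3=00011000 Δ4=01011000 Δ5=01111000 | 5Δ
t=3: Δ0=01111000 Δ1=01110000 | 1Δ
t=4: Δ0=01110000 Δ1=01111000 Δ2=11111000 Δ3=11111001 Δ4=10111001 | 4Δ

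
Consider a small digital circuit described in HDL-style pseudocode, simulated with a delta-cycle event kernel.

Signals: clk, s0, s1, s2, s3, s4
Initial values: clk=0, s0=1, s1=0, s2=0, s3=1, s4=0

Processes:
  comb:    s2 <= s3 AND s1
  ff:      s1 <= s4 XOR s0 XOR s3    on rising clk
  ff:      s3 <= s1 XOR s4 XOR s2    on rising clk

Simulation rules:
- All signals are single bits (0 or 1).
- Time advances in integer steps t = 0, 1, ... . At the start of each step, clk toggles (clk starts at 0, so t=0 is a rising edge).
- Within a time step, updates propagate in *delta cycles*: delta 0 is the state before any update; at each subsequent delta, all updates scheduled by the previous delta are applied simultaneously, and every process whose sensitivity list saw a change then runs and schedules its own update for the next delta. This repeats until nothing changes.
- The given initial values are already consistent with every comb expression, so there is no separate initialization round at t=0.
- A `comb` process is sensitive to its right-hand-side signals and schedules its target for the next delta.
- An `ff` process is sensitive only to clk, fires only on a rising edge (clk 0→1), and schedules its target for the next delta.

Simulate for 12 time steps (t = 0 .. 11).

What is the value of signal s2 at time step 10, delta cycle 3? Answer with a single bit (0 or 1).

1

t0.Δ0 s4=0 s3=1 s1=0 clk=0 s0=1 s2=0
t0.Δ1 s4=0 s3=1 s1=0 clk=1 s0=1 s2=0
t0.Δ2 s4=0 s3=0 s1=0 clk=1 s0=1 s2=0
t1.Δ0 s4=0 s3=0 s1=0 clk=1 s0=1 s2=0
t1.Δ1 s4=0 s3=0 s1=0 clk=0 s0=1 s2=0
t2.Δ0 s4=0 s3=0 s1=0 clk=0 s0=1 s2=0
t2.Δ1 s4=0 s3=0 s1=0 clk=1 s0=1 s2=0
t2.Δ2 s4=0 s3=0 s1=1 clk=1 s0=1 s2=0
t3.Δ0 s4=0 s3=0 s1=1 clk=1 s0=1 s2=0
t3.Δ1 s4=0 s3=0 s1=1 clk=0 s0=1 s2=0
t4.Δ0 s4=0 s3=0 s1=1 clk=0 s0=1 s2=0
t4.Δ1 s4=0 s3=0 s1=1 clk=1 s0=1 s2=0
t4.Δ2 s4=0 s3=1 s1=1 clk=1 s0=1 s2=0
t4.Δ3 s4=0 s3=1 s1=1 clk=1 s0=1 s2=1
t5.Δ0 s4=0 s3=1 s1=1 clk=1 s0=1 s2=1
t5.Δ1 s4=0 s3=1 s1=1 clk=0 s0=1 s2=1
t6.Δ0 s4=0 s3=1 s1=1 clk=0 s0=1 s2=1
t6.Δ1 s4=0 s3=1 s1=1 clk=1 s0=1 s2=1
t6.Δ2 s4=0 s3=0 s1=0 clk=1 s0=1 s2=1
t6.Δ3 s4=0 s3=0 s1=0 clk=1 s0=1 s2=0
t7.Δ0 s4=0 s3=0 s1=0 clk=1 s0=1 s2=0
t7.Δ1 s4=0 s3=0 s1=0 clk=0 s0=1 s2=0
t8.Δ0 s4=0 s3=0 s1=0 clk=0 s0=1 s2=0
t8.Δ1 s4=0 s3=0 s1=0 clk=1 s0=1 s2=0
t8.Δ2 s4=0 s3=0 s1=1 clk=1 s0=1 s2=0
t9.Δ0 s4=0 s3=0 s1=1 clk=1 s0=1 s2=0
t9.Δ1 s4=0 s3=0 s1=1 clk=0 s0=1 s2=0
t10.Δ0 s4=0 s3=0 s1=1 clk=0 s0=1 s2=0
t10.Δ1 s4=0 s3=0 s1=1 clk=1 s0=1 s2=0
t10.Δ2 s4=0 s3=1 s1=1 clk=1 s0=1 s2=0
t10.Δ3 s4=0 s3=1 s1=1 clk=1 s0=1 s2=1
t11.Δ0 s4=0 s3=1 s1=1 clk=1 s0=1 s2=1
t11.Δ1 s4=0 s3=1 s1=1 clk=0 s0=1 s2=1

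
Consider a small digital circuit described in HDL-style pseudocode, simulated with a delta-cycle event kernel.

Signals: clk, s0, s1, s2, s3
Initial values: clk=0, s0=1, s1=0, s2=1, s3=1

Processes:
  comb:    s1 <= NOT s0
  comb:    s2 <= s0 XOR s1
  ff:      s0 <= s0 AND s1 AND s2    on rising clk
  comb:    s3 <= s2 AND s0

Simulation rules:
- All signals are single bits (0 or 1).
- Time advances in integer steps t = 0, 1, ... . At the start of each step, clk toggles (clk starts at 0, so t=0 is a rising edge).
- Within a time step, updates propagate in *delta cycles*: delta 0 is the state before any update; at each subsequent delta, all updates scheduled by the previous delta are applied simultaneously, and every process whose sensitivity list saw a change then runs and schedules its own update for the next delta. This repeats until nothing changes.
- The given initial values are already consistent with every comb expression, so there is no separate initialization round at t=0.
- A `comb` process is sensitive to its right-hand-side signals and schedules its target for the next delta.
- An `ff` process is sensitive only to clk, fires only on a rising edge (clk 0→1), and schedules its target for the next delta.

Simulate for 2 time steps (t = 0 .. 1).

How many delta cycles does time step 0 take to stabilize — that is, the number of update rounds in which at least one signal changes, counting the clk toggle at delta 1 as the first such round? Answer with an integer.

4

t=0 Δ0: s2=1 s1=0 s0=1 clk=0 s3=1
  Δ1: clk:0→1
  Δ2: s0:1→0
  Δ3: s2:1→0, s1:0→1, s3:1→0
  Δ4: s2:0→1
  (4Δ to stable)
t=1 Δ0: s2=1 s1=1 s0=0 clk=1 s3=0
  Δ1: clk:1→0
  (1Δ to stable)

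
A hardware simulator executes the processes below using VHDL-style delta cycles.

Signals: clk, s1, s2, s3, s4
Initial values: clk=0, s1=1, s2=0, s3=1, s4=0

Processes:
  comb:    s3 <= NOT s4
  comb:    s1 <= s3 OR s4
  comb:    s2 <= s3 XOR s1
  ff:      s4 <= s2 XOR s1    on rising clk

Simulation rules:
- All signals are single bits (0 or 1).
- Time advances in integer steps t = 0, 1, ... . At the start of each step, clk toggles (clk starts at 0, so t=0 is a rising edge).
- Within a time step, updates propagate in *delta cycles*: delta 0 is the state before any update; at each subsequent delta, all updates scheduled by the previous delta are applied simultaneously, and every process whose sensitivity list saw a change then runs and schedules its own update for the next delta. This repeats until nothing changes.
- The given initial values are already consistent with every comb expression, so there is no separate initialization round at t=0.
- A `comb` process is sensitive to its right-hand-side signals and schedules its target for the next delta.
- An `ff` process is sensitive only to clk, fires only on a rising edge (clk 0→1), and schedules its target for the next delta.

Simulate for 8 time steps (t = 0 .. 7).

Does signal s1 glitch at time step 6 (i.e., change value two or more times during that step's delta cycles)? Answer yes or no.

yes

t=0 Δ0: s1=1 s2=0 clk=0 s4=0 s3=1
  Δ1: clk:0→1
  Δ2: s4:0→1
  Δ3: s3:1→0
  Δ4: s2:0→1
  (4Δ to stable)
t=1 Δ0: s1=1 s2=1 clk=1 s4=1 s3=0
  Δ1: clk:1→0
  (1Δ to stable)
t=2 Δ0: s1=1 s2=1 clk=0 s4=1 s3=0
  Δ1: clk:0→1
  Δ2: s4:1→0
  Δ3: s1:1→0, s3:0→1
  Δ4: s1:0→1
  Δ5: s2:1→0
  (5Δ to stable)
t=3 Δ0: s1=1 s2=0 clk=1 s4=0 s3=1
  Δ1: clk:1→0
  (1Δ to stable)
t=4 Δ0: s1=1 s2=0 clk=0 s4=0 s3=1
  Δ1: clk:0→1
  Δ2: s4:0→1
  Δ3: s3:1→0
  Δ4: s2:0→1
  (4Δ to stable)
t=5 Δ0: s1=1 s2=1 clk=1 s4=1 s3=0
  Δ1: clk:1→0
  (1Δ to stable)
t=6 Δ0: s1=1 s2=1 clk=0 s4=1 s3=0
  Δ1: clk:0→1
  Δ2: s4:1→0
  Δ3: s1:1→0, s3:0→1
  Δ4: s1:0→1
  Δ5: s2:1→0
  (5Δ to stable)
t=7 Δ0: s1=1 s2=0 clk=1 s4=0 s3=1
  Δ1: clk:1→0
  (1Δ to stable)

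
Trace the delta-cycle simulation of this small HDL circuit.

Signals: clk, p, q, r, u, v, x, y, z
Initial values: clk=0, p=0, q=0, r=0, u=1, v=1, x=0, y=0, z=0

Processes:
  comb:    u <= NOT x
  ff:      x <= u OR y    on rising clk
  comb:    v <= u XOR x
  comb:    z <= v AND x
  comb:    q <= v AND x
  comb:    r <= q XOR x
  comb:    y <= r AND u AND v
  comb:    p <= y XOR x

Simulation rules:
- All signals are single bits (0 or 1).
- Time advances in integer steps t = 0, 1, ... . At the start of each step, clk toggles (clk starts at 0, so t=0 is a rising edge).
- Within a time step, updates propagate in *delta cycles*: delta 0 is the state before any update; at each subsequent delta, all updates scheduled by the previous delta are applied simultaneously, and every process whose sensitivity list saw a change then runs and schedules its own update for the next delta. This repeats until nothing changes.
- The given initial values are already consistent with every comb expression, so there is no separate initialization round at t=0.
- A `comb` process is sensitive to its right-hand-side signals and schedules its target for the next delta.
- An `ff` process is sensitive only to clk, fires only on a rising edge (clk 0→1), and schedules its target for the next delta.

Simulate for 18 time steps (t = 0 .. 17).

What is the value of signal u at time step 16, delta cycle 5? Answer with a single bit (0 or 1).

0

t=0 Δ0: clk=0 y=0 r=0 x=0 q=0 p=0 v=1 z=0 u=1
  Δ1: clk:0→1
  Δ2: x:0→1
  Δ3: r:0→1, q:0→1, p:0→1, v:1→0, z:0→1, u:1→0
  Δ4: r:1→0, q:1→0, v:0→1, z:1→0
  Δ5: r:0→1, q:0→1, z:0→1
  Δ6: r:1→0
  (6Δ to stable)
t=1 Δ0: clk=1 y=0 r=0 x=1 q=1 p=1 v=1 z=1 u=0
  Δ1: clk:1→0
  (1Δ to stable)
t=2 Δ0: clk=0 y=0 r=0 x=1 q=1 p=1 v=1 z=1 u=0
  Δ1: clk:0→1
  Δ2: x:1→0
  Δ3: r:0→1, q:1→0, p:1→0, v:1→0, z:1→0, u:0→1
  Δ4: r:1→0, v:0→1
  (4Δ to stable)
t=3 Δ0: clk=1 y=0 r=0 x=0 q=0 p=0 v=1 z=0 u=1
  Δ1: clk:1→0
  (1Δ to stable)
t=4 Δ0: clk=0 y=0 r=0 x=0 q=0 p=0 v=1 z=0 u=1
  Δ1: clk:0→1
  Δ2: x:0→1
  Δ3: r:0→1, q:0→1, p:0→1, v:1→0, z:0→1, u:1→0
  Δ4: r:1→0, q:1→0, v:0→1, z:1→0
  Δ5: r:0→1, q:0→1, z:0→1
  Δ6: r:1→0
  (6Δ to stable)
t=5 Δ0: clk=1 y=0 r=0 x=1 q=1 p=1 v=1 z=1 u=0
  Δ1: clk:1→0
  (1Δ to stable)
t=6 Δ0: clk=0 y=0 r=0 x=1 q=1 p=1 v=1 z=1 u=0
  Δ1: clk:0→1
  Δ2: x:1→0
  Δ3: r:0→1, q:1→0, p:1→0, v:1→0, z:1→0, u:0→1
  Δ4: r:1→0, v:0→1
  (4Δ to stable)
t=7 Δ0: clk=1 y=0 r=0 x=0 q=0 p=0 v=1 z=0 u=1
  Δ1: clk:1→0
  (1Δ to stable)
t=8 Δ0: clk=0 y=0 r=0 x=0 q=0 p=0 v=1 z=0 u=1
  Δ1: clk:0→1
  Δ2: x:0→1
  Δ3: r:0→1, q:0→1, p:0→1, v:1→0, z:0→1, u:1→0
  Δ4: r:1→0, q:1→0, v:0→1, z:1→0
  Δ5: r:0→1, q:0→1, z:0→1
  Δ6: r:1→0
  (6Δ to stable)
t=9 Δ0: clk=1 y=0 r=0 x=1 q=1 p=1 v=1 z=1 u=0
  Δ1: clk:1→0
  (1Δ to stable)
t=10 Δ0: clk=0 y=0 r=0 x=1 q=1 p=1 v=1 z=1 u=0
  Δ1: clk:0→1
  Δ2: x:1→0
  Δ3: r:0→1, q:1→0, p:1→0, v:1→0, z:1→0, u:0→1
  Δ4: r:1→0, v:0→1
  (4Δ to stable)
t=11 Δ0: clk=1 y=0 r=0 x=0 q=0 p=0 v=1 z=0 u=1
  Δ1: clk:1→0
  (1Δ to stable)
t=12 Δ0: clk=0 y=0 r=0 x=0 q=0 p=0 v=1 z=0 u=1
  Δ1: clk:0→1
  Δ2: x:0→1
  Δ3: r:0→1, q:0→1, p:0→1, v:1→0, z:0→1, u:1→0
  Δ4: r:1→0, q:1→0, v:0→1, z:1→0
  Δ5: r:0→1, q:0→1, z:0→1
  Δ6: r:1→0
  (6Δ to stable)
t=13 Δ0: clk=1 y=0 r=0 x=1 q=1 p=1 v=1 z=1 u=0
  Δ1: clk:1→0
  (1Δ to stable)
t=14 Δ0: clk=0 y=0 r=0 x=1 q=1 p=1 v=1 z=1 u=0
  Δ1: clk:0→1
  Δ2: x:1→0
  Δ3: r:0→1, q:1→0, p:1→0, v:1→0, z:1→0, u:0→1
  Δ4: r:1→0, v:0→1
  (4Δ to stable)
t=15 Δ0: clk=1 y=0 r=0 x=0 q=0 p=0 v=1 z=0 u=1
  Δ1: clk:1→0
  (1Δ to stable)
t=16 Δ0: clk=0 y=0 r=0 x=0 q=0 p=0 v=1 z=0 u=1
  Δ1: clk:0→1
  Δ2: x:0→1
  Δ3: r:0→1, q:0→1, p:0→1, v:1→0, z:0→1, u:1→0
  Δ4: r:1→0, q:1→0, v:0→1, z:1→0
  Δ5: r:0→1, q:0→1, z:0→1
  Δ6: r:1→0
  (6Δ to stable)
t=17 Δ0: clk=1 y=0 r=0 x=1 q=1 p=1 v=1 z=1 u=0
  Δ1: clk:1→0
  (1Δ to stable)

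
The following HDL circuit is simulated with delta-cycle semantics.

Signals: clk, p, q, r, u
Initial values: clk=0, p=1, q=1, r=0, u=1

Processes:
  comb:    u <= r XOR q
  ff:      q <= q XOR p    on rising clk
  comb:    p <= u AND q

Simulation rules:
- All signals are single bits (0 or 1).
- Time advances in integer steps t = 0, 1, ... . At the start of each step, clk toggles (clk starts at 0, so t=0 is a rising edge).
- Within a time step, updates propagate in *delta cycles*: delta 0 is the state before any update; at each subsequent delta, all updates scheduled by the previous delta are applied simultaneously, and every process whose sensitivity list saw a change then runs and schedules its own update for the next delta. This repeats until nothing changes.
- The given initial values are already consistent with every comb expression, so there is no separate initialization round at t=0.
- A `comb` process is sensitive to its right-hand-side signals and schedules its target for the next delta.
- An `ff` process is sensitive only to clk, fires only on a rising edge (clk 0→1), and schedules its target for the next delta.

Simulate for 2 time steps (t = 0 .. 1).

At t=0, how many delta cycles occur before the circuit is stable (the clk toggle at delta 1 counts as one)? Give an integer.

3

t0.Δ0 clk=0 p=1 u=1 q=1 r=0
t0.Δ1 clk=1 p=1 u=1 q=1 r=0
t0.Δ2 clk=1 p=1 u=1 q=0 r=0
t0.Δ3 clk=1 p=0 u=0 q=0 r=0
t1.Δ0 clk=1 p=0 u=0 q=0 r=0
t1.Δ1 clk=0 p=0 u=0 q=0 r=0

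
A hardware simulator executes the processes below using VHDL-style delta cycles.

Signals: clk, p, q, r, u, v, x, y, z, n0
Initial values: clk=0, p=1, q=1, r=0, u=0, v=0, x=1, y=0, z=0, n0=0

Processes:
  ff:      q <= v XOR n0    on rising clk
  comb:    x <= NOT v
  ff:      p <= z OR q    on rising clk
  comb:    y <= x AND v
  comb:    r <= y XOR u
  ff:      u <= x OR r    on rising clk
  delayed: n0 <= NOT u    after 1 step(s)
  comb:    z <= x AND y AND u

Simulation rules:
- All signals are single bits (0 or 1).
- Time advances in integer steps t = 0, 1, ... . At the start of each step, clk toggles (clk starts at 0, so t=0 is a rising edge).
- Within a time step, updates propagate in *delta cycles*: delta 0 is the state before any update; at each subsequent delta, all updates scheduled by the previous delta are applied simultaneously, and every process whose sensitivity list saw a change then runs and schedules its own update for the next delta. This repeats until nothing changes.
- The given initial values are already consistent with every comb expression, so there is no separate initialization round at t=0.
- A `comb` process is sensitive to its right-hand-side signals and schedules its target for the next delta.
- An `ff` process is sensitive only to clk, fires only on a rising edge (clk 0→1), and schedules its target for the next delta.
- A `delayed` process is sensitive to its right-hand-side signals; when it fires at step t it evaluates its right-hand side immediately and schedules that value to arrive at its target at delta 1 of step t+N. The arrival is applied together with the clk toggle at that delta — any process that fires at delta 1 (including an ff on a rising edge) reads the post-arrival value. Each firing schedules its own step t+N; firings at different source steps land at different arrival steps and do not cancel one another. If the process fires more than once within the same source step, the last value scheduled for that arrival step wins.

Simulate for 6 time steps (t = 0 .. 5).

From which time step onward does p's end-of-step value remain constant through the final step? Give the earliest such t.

t0.Δ0 r=0 n0=0 p=1 clk=0 u=0 y=0 z=0 q=1 v=0 x=1
t0.Δ1 r=0 n0=0 p=1 clk=1 u=0 y=0 z=0 q=1 v=0 x=1
t0.Δ2 r=0 n0=0 p=1 clk=1 u=1 y=0 z=0 q=0 v=0 x=1
t0.Δ3 r=1 n0=0 p=1 clk=1 u=1 y=0 z=0 q=0 v=0 x=1
t1.Δ0 r=1 n0=0 p=1 clk=1 u=1 y=0 z=0 q=0 v=0 x=1
t1.Δ1 r=1 n0=0 p=1 clk=0 u=1 y=0 z=0 q=0 v=0 x=1
t2.Δ0 r=1 n0=0 p=1 clk=0 u=1 y=0 z=0 q=0 v=0 x=1
t2.Δ1 r=1 n0=0 p=1 clk=1 u=1 y=0 z=0 q=0 v=0 x=1
t2.Δ2 r=1 n0=0 p=0 clk=1 u=1 y=0 z=0 q=0 v=0 x=1
t3.Δ0 r=1 n0=0 p=0 clk=1 u=1 y=0 z=0 q=0 v=0 x=1
t3.Δ1 r=1 n0=0 p=0 clk=0 u=1 y=0 z=0 q=0 v=0 x=1
t4.Δ0 r=1 n0=0 p=0 clk=0 u=1 y=0 z=0 q=0 v=0 x=1
t4.Δ1 r=1 n0=0 p=0 clk=1 u=1 y=0 z=0 q=0 v=0 x=1
t5.Δ0 r=1 n0=0 p=0 clk=1 u=1 y=0 z=0 q=0 v=0 x=1
t5.Δ1 r=1 n0=0 p=0 clk=0 u=1 y=0 z=0 q=0 v=0 x=1

2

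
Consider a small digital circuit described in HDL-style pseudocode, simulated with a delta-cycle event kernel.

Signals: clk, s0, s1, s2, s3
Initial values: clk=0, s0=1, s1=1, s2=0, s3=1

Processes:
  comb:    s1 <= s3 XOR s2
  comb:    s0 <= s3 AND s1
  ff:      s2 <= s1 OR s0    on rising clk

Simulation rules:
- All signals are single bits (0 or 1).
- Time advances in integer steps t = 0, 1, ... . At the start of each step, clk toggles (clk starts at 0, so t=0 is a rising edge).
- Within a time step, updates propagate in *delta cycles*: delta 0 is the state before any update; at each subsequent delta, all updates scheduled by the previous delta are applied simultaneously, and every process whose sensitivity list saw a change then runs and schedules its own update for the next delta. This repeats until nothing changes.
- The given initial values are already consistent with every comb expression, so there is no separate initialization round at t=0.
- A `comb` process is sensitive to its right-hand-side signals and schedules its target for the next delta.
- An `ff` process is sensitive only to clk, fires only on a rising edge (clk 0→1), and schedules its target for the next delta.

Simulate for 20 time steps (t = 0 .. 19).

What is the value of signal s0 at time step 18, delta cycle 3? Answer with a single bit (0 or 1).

t0.Δ0 s1=1 s0=1 s2=0 clk=0 s3=1
t0.Δ1 s1=1 s0=1 s2=0 clk=1 s3=1
t0.Δ2 s1=1 s0=1 s2=1 clk=1 s3=1
t0.Δ3 s1=0 s0=1 s2=1 clk=1 s3=1
t0.Δ4 s1=0 s0=0 s2=1 clk=1 s3=1
t1.Δ0 s1=0 s0=0 s2=1 clk=1 s3=1
t1.Δ1 s1=0 s0=0 s2=1 clk=0 s3=1
t2.Δ0 s1=0 s0=0 s2=1 clk=0 s3=1
t2.Δ1 s1=0 s0=0 s2=1 clk=1 s3=1
t2.Δ2 s1=0 s0=0 s2=0 clk=1 s3=1
t2.Δ3 s1=1 s0=0 s2=0 clk=1 s3=1
t2.Δ4 s1=1 s0=1 s2=0 clk=1 s3=1
t3.Δ0 s1=1 s0=1 s2=0 clk=1 s3=1
t3.Δ1 s1=1 s0=1 s2=0 clk=0 s3=1
t4.Δ0 s1=1 s0=1 s2=0 clk=0 s3=1
t4.Δ1 s1=1 s0=1 s2=0 clk=1 s3=1
t4.Δ2 s1=1 s0=1 s2=1 clk=1 s3=1
t4.Δ3 s1=0 s0=1 s2=1 clk=1 s3=1
t4.Δ4 s1=0 s0=0 s2=1 clk=1 s3=1
t5.Δ0 s1=0 s0=0 s2=1 clk=1 s3=1
t5.Δ1 s1=0 s0=0 s2=1 clk=0 s3=1
t6.Δ0 s1=0 s0=0 s2=1 clk=0 s3=1
t6.Δ1 s1=0 s0=0 s2=1 clk=1 s3=1
t6.Δ2 s1=0 s0=0 s2=0 clk=1 s3=1
t6.Δ3 s1=1 s0=0 s2=0 clk=1 s3=1
t6.Δ4 s1=1 s0=1 s2=0 clk=1 s3=1
t7.Δ0 s1=1 s0=1 s2=0 clk=1 s3=1
t7.Δ1 s1=1 s0=1 s2=0 clk=0 s3=1
t8.Δ0 s1=1 s0=1 s2=0 clk=0 s3=1
t8.Δ1 s1=1 s0=1 s2=0 clk=1 s3=1
t8.Δ2 s1=1 s0=1 s2=1 clk=1 s3=1
t8.Δ3 s1=0 s0=1 s2=1 clk=1 s3=1
t8.Δ4 s1=0 s0=0 s2=1 clk=1 s3=1
t9.Δ0 s1=0 s0=0 s2=1 clk=1 s3=1
t9.Δ1 s1=0 s0=0 s2=1 clk=0 s3=1
t10.Δ0 s1=0 s0=0 s2=1 clk=0 s3=1
t10.Δ1 s1=0 s0=0 s2=1 clk=1 s3=1
t10.Δ2 s1=0 s0=0 s2=0 clk=1 s3=1
t10.Δ3 s1=1 s0=0 s2=0 clk=1 s3=1
t10.Δ4 s1=1 s0=1 s2=0 clk=1 s3=1
t11.Δ0 s1=1 s0=1 s2=0 clk=1 s3=1
t11.Δ1 s1=1 s0=1 s2=0 clk=0 s3=1
t12.Δ0 s1=1 s0=1 s2=0 clk=0 s3=1
t12.Δ1 s1=1 s0=1 s2=0 clk=1 s3=1
t12.Δ2 s1=1 s0=1 s2=1 clk=1 s3=1
t12.Δ3 s1=0 s0=1 s2=1 clk=1 s3=1
t12.Δ4 s1=0 s0=0 s2=1 clk=1 s3=1
t13.Δ0 s1=0 s0=0 s2=1 clk=1 s3=1
t13.Δ1 s1=0 s0=0 s2=1 clk=0 s3=1
t14.Δ0 s1=0 s0=0 s2=1 clk=0 s3=1
t14.Δ1 s1=0 s0=0 s2=1 clk=1 s3=1
t14.Δ2 s1=0 s0=0 s2=0 clk=1 s3=1
t14.Δ3 s1=1 s0=0 s2=0 clk=1 s3=1
t14.Δ4 s1=1 s0=1 s2=0 clk=1 s3=1
t15.Δ0 s1=1 s0=1 s2=0 clk=1 s3=1
t15.Δ1 s1=1 s0=1 s2=0 clk=0 s3=1
t16.Δ0 s1=1 s0=1 s2=0 clk=0 s3=1
t16.Δ1 s1=1 s0=1 s2=0 clk=1 s3=1
t16.Δ2 s1=1 s0=1 s2=1 clk=1 s3=1
t16.Δ3 s1=0 s0=1 s2=1 clk=1 s3=1
t16.Δ4 s1=0 s0=0 s2=1 clk=1 s3=1
t17.Δ0 s1=0 s0=0 s2=1 clk=1 s3=1
t17.Δ1 s1=0 s0=0 s2=1 clk=0 s3=1
t18.Δ0 s1=0 s0=0 s2=1 clk=0 s3=1
t18.Δ1 s1=0 s0=0 s2=1 clk=1 s3=1
t18.Δ2 s1=0 s0=0 s2=0 clk=1 s3=1
t18.Δ3 s1=1 s0=0 s2=0 clk=1 s3=1
t18.Δ4 s1=1 s0=1 s2=0 clk=1 s3=1
t19.Δ0 s1=1 s0=1 s2=0 clk=1 s3=1
t19.Δ1 s1=1 s0=1 s2=0 clk=0 s3=1

0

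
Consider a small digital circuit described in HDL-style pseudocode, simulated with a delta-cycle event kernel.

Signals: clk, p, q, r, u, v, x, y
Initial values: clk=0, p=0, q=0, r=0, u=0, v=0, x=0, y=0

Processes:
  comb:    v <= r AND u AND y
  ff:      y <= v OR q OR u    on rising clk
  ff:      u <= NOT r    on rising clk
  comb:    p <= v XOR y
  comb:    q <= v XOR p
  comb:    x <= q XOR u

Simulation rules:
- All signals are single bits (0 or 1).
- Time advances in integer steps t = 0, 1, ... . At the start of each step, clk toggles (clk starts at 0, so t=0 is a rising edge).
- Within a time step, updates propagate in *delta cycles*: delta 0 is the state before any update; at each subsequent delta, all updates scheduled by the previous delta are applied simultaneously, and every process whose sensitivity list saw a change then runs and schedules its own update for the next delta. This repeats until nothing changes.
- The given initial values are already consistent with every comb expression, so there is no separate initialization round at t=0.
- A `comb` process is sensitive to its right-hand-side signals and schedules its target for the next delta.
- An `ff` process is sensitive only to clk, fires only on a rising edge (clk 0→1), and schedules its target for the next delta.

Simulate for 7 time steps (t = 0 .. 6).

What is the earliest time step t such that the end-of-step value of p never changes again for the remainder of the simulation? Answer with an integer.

t=0 Δ0: q=0 u=0 p=0 v=0 x=0 r=0 y=0 clk=0
  Δ1: clk:0→1
  Δ2: u:0→1
  Δ3: x:0→1
  (3Δ to stable)
t=1 Δ0: q=0 u=1 p=0 v=0 x=1 r=0 y=0 clk=1
  Δ1: clk:1→0
  (1Δ to stable)
t=2 Δ0: q=0 u=1 p=0 v=0 x=1 r=0 y=0 clk=0
  Δ1: clk:0→1
  Δ2: y:0→1
  Δ3: p:0→1
  Δ4: q:0→1
  Δ5: x:1→0
  (5Δ to stable)
t=3 Δ0: q=1 u=1 p=1 v=0 x=0 r=0 y=1 clk=1
  Δ1: clk:1→0
  (1Δ to stable)
t=4 Δ0: q=1 u=1 p=1 v=0 x=0 r=0 y=1 clk=0
  Δ1: clk:0→1
  (1Δ to stable)
t=5 Δ0: q=1 u=1 p=1 v=0 x=0 r=0 y=1 clk=1
  Δ1: clk:1→0
  (1Δ to stable)
t=6 Δ0: q=1 u=1 p=1 v=0 x=0 r=0 y=1 clk=0
  Δ1: clk:0→1
  (1Δ to stable)

2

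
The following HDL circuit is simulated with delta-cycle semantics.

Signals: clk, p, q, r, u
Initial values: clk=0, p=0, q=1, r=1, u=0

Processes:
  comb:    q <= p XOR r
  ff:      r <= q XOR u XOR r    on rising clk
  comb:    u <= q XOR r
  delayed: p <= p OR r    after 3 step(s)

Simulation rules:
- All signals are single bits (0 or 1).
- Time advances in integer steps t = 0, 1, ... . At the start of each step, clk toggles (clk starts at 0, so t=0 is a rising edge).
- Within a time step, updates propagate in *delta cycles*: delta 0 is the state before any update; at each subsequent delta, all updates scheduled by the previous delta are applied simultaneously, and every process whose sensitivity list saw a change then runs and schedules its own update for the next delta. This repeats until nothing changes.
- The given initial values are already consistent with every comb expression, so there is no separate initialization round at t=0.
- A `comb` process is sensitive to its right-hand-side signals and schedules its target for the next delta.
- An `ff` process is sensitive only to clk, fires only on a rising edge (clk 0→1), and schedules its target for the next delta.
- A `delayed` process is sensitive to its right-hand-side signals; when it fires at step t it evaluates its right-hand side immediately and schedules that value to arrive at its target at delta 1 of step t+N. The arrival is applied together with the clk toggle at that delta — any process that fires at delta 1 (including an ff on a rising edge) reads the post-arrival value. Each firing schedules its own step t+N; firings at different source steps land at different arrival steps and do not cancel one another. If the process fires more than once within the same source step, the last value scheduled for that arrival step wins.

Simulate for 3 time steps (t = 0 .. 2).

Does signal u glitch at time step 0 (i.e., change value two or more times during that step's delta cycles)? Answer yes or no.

[bits: q,u,p,clk,r]
t=0: Δ0=10001 Δ1=10011 Δ2=10010 Δ3=01010 Δ4=00010 | 4Δ
t=1: Δ0=00010 Δ1=00000 | 1Δ
t=2: Δ0=00000 Δ1=00010 | 1Δ

yes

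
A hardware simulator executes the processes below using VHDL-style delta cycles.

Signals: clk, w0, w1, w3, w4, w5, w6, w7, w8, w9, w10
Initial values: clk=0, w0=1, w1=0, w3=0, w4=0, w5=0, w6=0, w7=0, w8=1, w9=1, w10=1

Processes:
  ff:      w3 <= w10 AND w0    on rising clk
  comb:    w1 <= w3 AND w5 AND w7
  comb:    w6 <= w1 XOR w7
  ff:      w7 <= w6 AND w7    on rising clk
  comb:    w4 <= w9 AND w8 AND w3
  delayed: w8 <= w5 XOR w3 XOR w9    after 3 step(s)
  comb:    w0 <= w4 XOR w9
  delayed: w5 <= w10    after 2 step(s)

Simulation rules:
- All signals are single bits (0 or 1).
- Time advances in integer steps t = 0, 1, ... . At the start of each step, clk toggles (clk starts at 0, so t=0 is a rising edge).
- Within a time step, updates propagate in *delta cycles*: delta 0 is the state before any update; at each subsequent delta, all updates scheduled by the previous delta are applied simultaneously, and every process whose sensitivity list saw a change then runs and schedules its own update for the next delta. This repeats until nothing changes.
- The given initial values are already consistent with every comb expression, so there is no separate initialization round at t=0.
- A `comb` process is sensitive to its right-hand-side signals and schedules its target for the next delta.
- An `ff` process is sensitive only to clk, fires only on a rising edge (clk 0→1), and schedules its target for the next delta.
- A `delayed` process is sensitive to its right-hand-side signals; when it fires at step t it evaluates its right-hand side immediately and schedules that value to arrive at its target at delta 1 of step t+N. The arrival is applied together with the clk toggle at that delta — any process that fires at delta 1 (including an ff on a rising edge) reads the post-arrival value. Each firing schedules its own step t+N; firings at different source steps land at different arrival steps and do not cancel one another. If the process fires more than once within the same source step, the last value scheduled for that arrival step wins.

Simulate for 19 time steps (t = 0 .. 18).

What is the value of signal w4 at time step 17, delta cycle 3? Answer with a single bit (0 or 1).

[bits: w6,w7,w8,w0,w3,w4,w9,w1,clk,w10,w5]
t=0: Δ0=00110010010 Δ1=00110010110 Δ2=00111010110 Δ3=00111110110 Δ4=00101110110 | 4Δ
t=1: Δ0=00101110110 Δ1=00101110010 | 1Δ
t=2: Δ0=00101110010 Δ1=00101110110 Δ2=00100110110 Δ3=00100010110 Δ4=00110010110 | 4Δ
t=3: Δ0=00110010110 Δ1=00010010010 | 1Δ
t=4: Δ0=00010010010 Δ1=00010010110 Δ2=00011010110 | 2Δ
t=5: Δ0=00011010110 Δ1=00111010010 Δ2=00111110010 Δ3=00101110010 | 3Δ
t=6: Δ0=00101110010 Δ1=00101110110 Δ2=00100110110 Δ3=00100010110 Δ4=00110010110 | 4Δ
t=7: Δ0=00110010110 Δ1=00010010010 | 1Δ
t=8: Δ0=00010010010 Δ1=00010010110 Δ2=00011010110 | 2Δ
t=9: Δ0=00011010110 Δ1=00111010010 Δ2=00111110010 Δ3=00101110010 | 3Δ
t=10: Δ0=00101110010 Δ1=00101110110 Δ2=00100110110 Δ3=00100010110 Δ4=00110010110 | 4Δ
t=11: Δ0=00110010110 Δ1=00010010010 | 1Δ
t=12: Δ0=00010010010 Δ1=00010010110 Δ2=00011010110 | 2Δ
t=13: Δ0=00011010110 Δ1=00111010010 Δ2=00111110010 Δ3=00101110010 | 3Δ
t=14: Δ0=00101110010 Δ1=00101110110 Δ2=00100110110 Δ3=00100010110 Δ4=00110010110 | 4Δ
t=15: Δ0=00110010110 Δ1=00010010010 | 1Δ
t=16: Δ0=00010010010 Δ1=00010010110 Δ2=00011010110 | 2Δ
t=17: Δ0=00011010110 Δ1=00111010010 Δ2=00111110010 Δ3=00101110010 | 3Δ
t=18: Δ0=00101110010 Δ1=00101110110 Δ2=00100110110 Δ3=00100010110 Δ4=00110010110 | 4Δ

1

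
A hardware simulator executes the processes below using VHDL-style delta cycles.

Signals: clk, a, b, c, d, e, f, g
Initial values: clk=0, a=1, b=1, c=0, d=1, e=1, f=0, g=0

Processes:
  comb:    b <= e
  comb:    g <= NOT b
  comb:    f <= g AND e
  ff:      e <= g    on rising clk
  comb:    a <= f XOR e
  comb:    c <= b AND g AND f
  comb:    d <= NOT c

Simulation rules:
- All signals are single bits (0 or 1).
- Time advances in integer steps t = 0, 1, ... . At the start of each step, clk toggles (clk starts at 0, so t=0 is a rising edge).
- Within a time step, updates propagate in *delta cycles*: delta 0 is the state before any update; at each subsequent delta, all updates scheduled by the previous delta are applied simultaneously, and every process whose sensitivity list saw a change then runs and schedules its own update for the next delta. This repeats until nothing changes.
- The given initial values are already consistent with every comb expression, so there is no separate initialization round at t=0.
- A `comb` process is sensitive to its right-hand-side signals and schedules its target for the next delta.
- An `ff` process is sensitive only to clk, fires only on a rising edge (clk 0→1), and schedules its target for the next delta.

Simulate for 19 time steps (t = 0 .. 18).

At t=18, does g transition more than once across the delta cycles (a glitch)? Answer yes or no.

[bits: f,e,b,g,a,d,clk,c]
t=0: Δ0=01101100 Δ1=01101110 Δ2=00101110 Δ3=00000110 Δ4=00010110 | 4Δ
t=1: Δ0=00010110 Δ1=00010100 | 1Δ
t=2: Δ0=00010100 Δ1=00010110 Δ2=01010110 Δ3=11111110 Δ4=11100111 Δ5=01100010 Δ6=01101110 | 6Δ
t=3: Δ0=01101110 Δ1=01101100 | 1Δ
t=4: Δ0=01101100 Δ1=01101110 Δ2=00101110 Δ3=00000110 Δ4=00010110 | 4Δ
t=5: Δ0=00010110 Δ1=00010100 | 1Δ
t=6: Δ0=00010100 Δ1=00010110 Δ2=01010110 Δ3=11111110 Δ4=11100111 Δ5=01100010 Δ6=01101110 | 6Δ
t=7: Δ0=01101110 Δ1=01101100 | 1Δ
t=8: Δ0=01101100 Δ1=01101110 Δ2=00101110 Δ3=00000110 Δ4=00010110 | 4Δ
t=9: Δ0=00010110 Δ1=00010100 | 1Δ
t=10: Δ0=00010100 Δ1=00010110 Δ2=01010110 Δ3=11111110 Δ4=11100111 Δ5=01100010 Δ6=01101110 | 6Δ
t=11: Δ0=01101110 Δ1=01101100 | 1Δ
t=12: Δ0=01101100 Δ1=01101110 Δ2=00101110 Δ3=00000110 Δ4=00010110 | 4Δ
t=13: Δ0=00010110 Δ1=00010100 | 1Δ
t=14: Δ0=00010100 Δ1=00010110 Δ2=01010110 Δ3=11111110 Δ4=11100111 Δ5=01100010 Δ6=01101110 | 6Δ
t=15: Δ0=01101110 Δ1=01101100 | 1Δ
t=16: Δ0=01101100 Δ1=01101110 Δ2=00101110 Δ3=00000110 Δ4=00010110 | 4Δ
t=17: Δ0=00010110 Δ1=00010100 | 1Δ
t=18: Δ0=00010100 Δ1=00010110 Δ2=01010110 Δ3=11111110 Δ4=11100111 Δ5=01100010 Δ6=01101110 | 6Δ

no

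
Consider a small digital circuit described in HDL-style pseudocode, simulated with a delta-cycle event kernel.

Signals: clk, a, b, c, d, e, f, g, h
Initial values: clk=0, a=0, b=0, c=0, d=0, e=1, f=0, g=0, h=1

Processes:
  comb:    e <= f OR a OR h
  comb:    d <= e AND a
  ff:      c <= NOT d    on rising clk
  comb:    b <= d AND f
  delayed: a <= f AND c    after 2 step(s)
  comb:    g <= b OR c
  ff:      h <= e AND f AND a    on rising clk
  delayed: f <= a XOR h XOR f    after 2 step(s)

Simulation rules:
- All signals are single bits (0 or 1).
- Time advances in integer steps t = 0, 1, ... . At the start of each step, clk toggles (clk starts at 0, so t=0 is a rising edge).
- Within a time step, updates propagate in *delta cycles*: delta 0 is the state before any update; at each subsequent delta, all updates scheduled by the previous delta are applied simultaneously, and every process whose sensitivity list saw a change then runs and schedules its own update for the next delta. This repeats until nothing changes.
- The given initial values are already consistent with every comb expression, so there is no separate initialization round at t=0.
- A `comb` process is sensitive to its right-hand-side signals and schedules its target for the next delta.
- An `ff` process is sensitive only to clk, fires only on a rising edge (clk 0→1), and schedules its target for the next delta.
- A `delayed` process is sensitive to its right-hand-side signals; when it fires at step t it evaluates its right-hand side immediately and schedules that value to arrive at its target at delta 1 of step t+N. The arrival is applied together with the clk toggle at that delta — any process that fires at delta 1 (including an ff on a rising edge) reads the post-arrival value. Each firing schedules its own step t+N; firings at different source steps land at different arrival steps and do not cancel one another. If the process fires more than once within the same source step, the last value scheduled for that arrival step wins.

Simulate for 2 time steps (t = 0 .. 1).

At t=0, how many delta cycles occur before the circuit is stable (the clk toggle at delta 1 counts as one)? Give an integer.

3

t=0 Δ0: d=0 h=1 g=0 b=0 clk=0 f=0 e=1 c=0 a=0
  Δ1: clk:0→1
  Δ2: h:1→0, c:0→1
  Δ3: g:0→1, e:1→0
  (3Δ to stable)
t=1 Δ0: d=0 h=0 g=1 b=0 clk=1 f=0 e=0 c=1 a=0
  Δ1: clk:1→0
  (1Δ to stable)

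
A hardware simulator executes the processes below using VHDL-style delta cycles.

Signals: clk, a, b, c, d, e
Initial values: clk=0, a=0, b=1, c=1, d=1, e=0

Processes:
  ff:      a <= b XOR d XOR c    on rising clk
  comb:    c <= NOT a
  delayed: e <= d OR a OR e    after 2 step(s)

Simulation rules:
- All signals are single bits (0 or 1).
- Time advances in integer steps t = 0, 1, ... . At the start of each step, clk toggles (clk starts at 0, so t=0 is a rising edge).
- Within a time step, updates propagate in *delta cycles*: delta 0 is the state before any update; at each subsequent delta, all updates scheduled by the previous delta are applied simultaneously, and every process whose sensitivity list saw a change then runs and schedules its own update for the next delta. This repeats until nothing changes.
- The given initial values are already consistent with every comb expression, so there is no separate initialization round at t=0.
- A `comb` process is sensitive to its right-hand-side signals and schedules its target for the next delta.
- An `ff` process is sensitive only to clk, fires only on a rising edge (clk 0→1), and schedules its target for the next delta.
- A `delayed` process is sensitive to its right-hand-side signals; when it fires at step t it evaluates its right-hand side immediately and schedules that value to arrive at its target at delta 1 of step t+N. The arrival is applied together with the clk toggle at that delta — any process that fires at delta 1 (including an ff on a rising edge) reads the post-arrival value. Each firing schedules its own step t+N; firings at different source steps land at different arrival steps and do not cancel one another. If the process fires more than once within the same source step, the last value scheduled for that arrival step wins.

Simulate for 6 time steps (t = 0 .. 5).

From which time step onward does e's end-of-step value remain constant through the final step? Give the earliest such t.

t0.Δ0 d=1 c=1 e=0 clk=0 b=1 a=0
t0.Δ1 d=1 c=1 e=0 clk=1 b=1 a=0
t0.Δ2 d=1 c=1 e=0 clk=1 b=1 a=1
t0.Δ3 d=1 c=0 e=0 clk=1 b=1 a=1
t1.Δ0 d=1 c=0 e=0 clk=1 b=1 a=1
t1.Δ1 d=1 c=0 e=0 clk=0 b=1 a=1
t2.Δ0 d=1 c=0 e=0 clk=0 b=1 a=1
t2.Δ1 d=1 c=0 e=1 clk=1 b=1 a=1
t2.Δ2 d=1 c=0 e=1 clk=1 b=1 a=0
t2.Δ3 d=1 c=1 e=1 clk=1 b=1 a=0
t3.Δ0 d=1 c=1 e=1 clk=1 b=1 a=0
t3.Δ1 d=1 c=1 e=1 clk=0 b=1 a=0
t4.Δ0 d=1 c=1 e=1 clk=0 b=1 a=0
t4.Δ1 d=1 c=1 e=1 clk=1 b=1 a=0
t4.Δ2 d=1 c=1 e=1 clk=1 b=1 a=1
t4.Δ3 d=1 c=0 e=1 clk=1 b=1 a=1
t5.Δ0 d=1 c=0 e=1 clk=1 b=1 a=1
t5.Δ1 d=1 c=0 e=1 clk=0 b=1 a=1

2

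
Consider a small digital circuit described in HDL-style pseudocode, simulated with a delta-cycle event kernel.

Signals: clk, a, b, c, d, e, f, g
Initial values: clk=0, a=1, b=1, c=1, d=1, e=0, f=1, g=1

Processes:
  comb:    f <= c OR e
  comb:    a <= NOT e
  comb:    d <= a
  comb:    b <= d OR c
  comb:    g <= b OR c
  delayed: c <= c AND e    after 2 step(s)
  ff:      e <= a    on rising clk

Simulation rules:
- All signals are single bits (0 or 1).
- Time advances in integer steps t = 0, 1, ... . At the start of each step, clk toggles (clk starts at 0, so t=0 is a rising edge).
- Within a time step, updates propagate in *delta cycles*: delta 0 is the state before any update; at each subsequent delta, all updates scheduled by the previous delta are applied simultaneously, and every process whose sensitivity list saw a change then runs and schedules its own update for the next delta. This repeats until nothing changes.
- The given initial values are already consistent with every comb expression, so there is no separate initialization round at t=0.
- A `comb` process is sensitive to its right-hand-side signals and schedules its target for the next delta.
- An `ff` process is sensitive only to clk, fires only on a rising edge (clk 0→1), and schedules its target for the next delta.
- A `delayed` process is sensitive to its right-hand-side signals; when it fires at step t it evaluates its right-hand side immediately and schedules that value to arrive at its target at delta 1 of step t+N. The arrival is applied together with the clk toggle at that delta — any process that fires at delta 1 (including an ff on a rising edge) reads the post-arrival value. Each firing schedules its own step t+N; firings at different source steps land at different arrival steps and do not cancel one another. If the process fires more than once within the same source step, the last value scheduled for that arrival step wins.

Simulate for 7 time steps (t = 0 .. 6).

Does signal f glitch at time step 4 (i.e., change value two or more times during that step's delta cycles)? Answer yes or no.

yes

[bits: clk,a,g,e,f,d,c,b]
t=0: Δ0=01101111 Δ1=11101111 Δ2=11111111 Δ3=10111111 Δ4=10111011 | 4Δ
t=1: Δ0=10111011 Δ1=00111011 | 1Δ
t=2: Δ0=00111011 Δ1=10111011 Δ2=10101011 Δ3=11101011 Δ4=11101111 | 4Δ
t=3: Δ0=11101111 Δ1=01101111 | 1Δ
t=4: Δ0=01101111 Δ1=11101101 Δ2=11110101 Δ3=10111101 Δ4=10111001 Δ5=10111000 Δ6=10011000 | 6Δ
t=5: Δ0=10011000 Δ1=00011000 | 1Δ
t=6: Δ0=00011000 Δ1=10011000 Δ2=10001000 Δ3=11000000 Δ4=11000100 Δ5=11000101 Δ6=11100101 | 6Δ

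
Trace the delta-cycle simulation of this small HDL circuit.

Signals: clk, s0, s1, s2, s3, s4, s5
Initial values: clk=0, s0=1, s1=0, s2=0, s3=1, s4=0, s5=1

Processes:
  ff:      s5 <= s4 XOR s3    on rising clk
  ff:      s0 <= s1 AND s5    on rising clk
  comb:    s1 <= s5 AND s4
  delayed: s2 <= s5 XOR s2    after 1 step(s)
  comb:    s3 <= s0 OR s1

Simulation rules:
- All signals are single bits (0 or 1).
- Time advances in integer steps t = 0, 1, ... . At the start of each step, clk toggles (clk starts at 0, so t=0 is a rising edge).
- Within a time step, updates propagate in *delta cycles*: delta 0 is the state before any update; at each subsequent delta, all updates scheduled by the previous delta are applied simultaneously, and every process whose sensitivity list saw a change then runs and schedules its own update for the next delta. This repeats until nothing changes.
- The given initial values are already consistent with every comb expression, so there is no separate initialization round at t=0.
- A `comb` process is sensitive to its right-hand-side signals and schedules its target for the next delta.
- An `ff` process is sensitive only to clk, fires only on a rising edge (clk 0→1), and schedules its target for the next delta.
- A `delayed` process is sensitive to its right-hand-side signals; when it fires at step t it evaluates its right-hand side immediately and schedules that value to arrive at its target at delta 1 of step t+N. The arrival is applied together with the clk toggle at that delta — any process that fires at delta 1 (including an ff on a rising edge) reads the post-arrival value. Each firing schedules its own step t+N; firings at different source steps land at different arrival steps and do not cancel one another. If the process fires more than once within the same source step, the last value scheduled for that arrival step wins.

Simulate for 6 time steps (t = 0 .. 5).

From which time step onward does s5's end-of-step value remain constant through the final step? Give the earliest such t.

2

t0.Δ0 s1=0 s0=1 s4=0 s3=1 clk=0 s2=0 s5=1
t0.Δ1 s1=0 s0=1 s4=0 s3=1 clk=1 s2=0 s5=1
t0.Δ2 s1=0 s0=0 s4=0 s3=1 clk=1 s2=0 s5=1
t0.Δ3 s1=0 s0=0 s4=0 s3=0 clk=1 s2=0 s5=1
t1.Δ0 s1=0 s0=0 s4=0 s3=0 clk=1 s2=0 s5=1
t1.Δ1 s1=0 s0=0 s4=0 s3=0 clk=0 s2=0 s5=1
t2.Δ0 s1=0 s0=0 s4=0 s3=0 clk=0 s2=0 s5=1
t2.Δ1 s1=0 s0=0 s4=0 s3=0 clk=1 s2=0 s5=1
t2.Δ2 s1=0 s0=0 s4=0 s3=0 clk=1 s2=0 s5=0
t3.Δ0 s1=0 s0=0 s4=0 s3=0 clk=1 s2=0 s5=0
t3.Δ1 s1=0 s0=0 s4=0 s3=0 clk=0 s2=0 s5=0
t4.Δ0 s1=0 s0=0 s4=0 s3=0 clk=0 s2=0 s5=0
t4.Δ1 s1=0 s0=0 s4=0 s3=0 clk=1 s2=0 s5=0
t5.Δ0 s1=0 s0=0 s4=0 s3=0 clk=1 s2=0 s5=0
t5.Δ1 s1=0 s0=0 s4=0 s3=0 clk=0 s2=0 s5=0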